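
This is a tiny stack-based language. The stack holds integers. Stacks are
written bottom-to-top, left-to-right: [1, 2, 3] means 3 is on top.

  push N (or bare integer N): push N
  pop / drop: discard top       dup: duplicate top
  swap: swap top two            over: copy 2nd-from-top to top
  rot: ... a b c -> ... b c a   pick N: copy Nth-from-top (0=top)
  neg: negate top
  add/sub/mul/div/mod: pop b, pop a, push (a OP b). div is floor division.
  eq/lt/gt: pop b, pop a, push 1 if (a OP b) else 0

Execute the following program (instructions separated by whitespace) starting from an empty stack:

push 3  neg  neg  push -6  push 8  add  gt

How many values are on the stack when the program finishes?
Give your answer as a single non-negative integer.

After 'push 3': stack = [3] (depth 1)
After 'neg': stack = [-3] (depth 1)
After 'neg': stack = [3] (depth 1)
After 'push -6': stack = [3, -6] (depth 2)
After 'push 8': stack = [3, -6, 8] (depth 3)
After 'add': stack = [3, 2] (depth 2)
After 'gt': stack = [1] (depth 1)

Answer: 1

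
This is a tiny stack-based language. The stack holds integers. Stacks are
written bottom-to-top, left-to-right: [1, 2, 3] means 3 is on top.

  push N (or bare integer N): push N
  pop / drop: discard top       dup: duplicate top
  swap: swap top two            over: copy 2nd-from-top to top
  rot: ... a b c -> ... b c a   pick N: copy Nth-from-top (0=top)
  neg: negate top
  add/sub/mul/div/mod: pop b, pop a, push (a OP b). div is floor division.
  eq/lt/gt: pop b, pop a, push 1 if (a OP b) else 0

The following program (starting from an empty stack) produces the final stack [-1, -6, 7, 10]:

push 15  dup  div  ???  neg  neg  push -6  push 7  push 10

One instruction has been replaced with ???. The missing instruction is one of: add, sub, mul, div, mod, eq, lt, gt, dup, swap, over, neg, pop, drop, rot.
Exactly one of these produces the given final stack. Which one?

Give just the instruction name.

Answer: neg

Derivation:
Stack before ???: [1]
Stack after ???:  [-1]
The instruction that transforms [1] -> [-1] is: neg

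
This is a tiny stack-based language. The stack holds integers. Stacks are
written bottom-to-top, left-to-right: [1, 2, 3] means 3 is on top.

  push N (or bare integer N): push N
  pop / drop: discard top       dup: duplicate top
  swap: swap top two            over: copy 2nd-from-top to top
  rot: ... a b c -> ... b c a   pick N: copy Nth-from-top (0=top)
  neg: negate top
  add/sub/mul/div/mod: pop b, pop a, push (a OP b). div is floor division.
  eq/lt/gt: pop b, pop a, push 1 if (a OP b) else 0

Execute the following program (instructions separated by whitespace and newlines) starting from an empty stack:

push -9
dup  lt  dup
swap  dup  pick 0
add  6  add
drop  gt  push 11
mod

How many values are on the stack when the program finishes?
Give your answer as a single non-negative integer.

After 'push -9': stack = [-9] (depth 1)
After 'dup': stack = [-9, -9] (depth 2)
After 'lt': stack = [0] (depth 1)
After 'dup': stack = [0, 0] (depth 2)
After 'swap': stack = [0, 0] (depth 2)
After 'dup': stack = [0, 0, 0] (depth 3)
After 'pick 0': stack = [0, 0, 0, 0] (depth 4)
After 'add': stack = [0, 0, 0] (depth 3)
After 'push 6': stack = [0, 0, 0, 6] (depth 4)
After 'add': stack = [0, 0, 6] (depth 3)
After 'drop': stack = [0, 0] (depth 2)
After 'gt': stack = [0] (depth 1)
After 'push 11': stack = [0, 11] (depth 2)
After 'mod': stack = [0] (depth 1)

Answer: 1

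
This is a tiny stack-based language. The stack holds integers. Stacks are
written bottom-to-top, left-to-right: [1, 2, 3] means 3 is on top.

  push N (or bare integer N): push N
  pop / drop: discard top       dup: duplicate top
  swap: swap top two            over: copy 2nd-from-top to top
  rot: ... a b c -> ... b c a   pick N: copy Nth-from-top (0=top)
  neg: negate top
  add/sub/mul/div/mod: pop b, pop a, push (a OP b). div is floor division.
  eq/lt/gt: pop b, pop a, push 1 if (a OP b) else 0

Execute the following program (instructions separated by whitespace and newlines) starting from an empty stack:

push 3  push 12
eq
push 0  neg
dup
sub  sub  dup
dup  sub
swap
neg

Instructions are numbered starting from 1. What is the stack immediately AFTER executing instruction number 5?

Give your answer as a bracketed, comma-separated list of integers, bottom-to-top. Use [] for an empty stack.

Answer: [0, 0]

Derivation:
Step 1 ('push 3'): [3]
Step 2 ('push 12'): [3, 12]
Step 3 ('eq'): [0]
Step 4 ('push 0'): [0, 0]
Step 5 ('neg'): [0, 0]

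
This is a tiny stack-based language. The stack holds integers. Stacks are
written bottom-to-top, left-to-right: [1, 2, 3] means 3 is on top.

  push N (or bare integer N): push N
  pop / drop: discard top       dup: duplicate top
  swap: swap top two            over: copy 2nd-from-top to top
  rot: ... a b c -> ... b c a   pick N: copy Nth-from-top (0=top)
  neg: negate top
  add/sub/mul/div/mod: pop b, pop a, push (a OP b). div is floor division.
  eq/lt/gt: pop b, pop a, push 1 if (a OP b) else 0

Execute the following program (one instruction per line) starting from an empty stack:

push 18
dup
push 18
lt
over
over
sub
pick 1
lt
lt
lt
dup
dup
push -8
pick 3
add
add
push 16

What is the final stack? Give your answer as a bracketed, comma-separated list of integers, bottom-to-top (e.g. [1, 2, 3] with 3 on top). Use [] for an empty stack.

Answer: [0, 0, -8, 16]

Derivation:
After 'push 18': [18]
After 'dup': [18, 18]
After 'push 18': [18, 18, 18]
After 'lt': [18, 0]
After 'over': [18, 0, 18]
After 'over': [18, 0, 18, 0]
After 'sub': [18, 0, 18]
After 'pick 1': [18, 0, 18, 0]
After 'lt': [18, 0, 0]
After 'lt': [18, 0]
After 'lt': [0]
After 'dup': [0, 0]
After 'dup': [0, 0, 0]
After 'push -8': [0, 0, 0, -8]
After 'pick 3': [0, 0, 0, -8, 0]
After 'add': [0, 0, 0, -8]
After 'add': [0, 0, -8]
After 'push 16': [0, 0, -8, 16]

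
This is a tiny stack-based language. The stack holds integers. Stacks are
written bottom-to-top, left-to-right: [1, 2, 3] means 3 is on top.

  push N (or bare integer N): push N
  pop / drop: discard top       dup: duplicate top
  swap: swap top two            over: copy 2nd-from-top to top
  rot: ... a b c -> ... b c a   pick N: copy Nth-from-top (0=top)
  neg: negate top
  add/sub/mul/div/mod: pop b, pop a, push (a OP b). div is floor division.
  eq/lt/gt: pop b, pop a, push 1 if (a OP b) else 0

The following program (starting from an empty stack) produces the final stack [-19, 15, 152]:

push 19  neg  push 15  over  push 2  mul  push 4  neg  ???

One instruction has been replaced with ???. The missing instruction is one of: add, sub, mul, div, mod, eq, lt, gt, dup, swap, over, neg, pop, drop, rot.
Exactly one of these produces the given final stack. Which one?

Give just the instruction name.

Stack before ???: [-19, 15, -38, -4]
Stack after ???:  [-19, 15, 152]
The instruction that transforms [-19, 15, -38, -4] -> [-19, 15, 152] is: mul

Answer: mul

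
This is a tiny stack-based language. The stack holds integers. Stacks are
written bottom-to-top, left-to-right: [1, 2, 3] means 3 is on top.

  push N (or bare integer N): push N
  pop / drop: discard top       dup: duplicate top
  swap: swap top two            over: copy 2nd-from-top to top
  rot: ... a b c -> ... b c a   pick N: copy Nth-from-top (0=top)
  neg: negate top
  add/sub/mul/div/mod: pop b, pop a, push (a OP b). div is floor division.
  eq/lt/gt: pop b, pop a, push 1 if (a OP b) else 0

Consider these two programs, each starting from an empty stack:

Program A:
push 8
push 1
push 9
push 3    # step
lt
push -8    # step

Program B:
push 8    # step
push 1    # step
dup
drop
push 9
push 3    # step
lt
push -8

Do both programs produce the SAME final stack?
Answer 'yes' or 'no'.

Answer: yes

Derivation:
Program A trace:
  After 'push 8': [8]
  After 'push 1': [8, 1]
  After 'push 9': [8, 1, 9]
  After 'push 3': [8, 1, 9, 3]
  After 'lt': [8, 1, 0]
  After 'push -8': [8, 1, 0, -8]
Program A final stack: [8, 1, 0, -8]

Program B trace:
  After 'push 8': [8]
  After 'push 1': [8, 1]
  After 'dup': [8, 1, 1]
  After 'drop': [8, 1]
  After 'push 9': [8, 1, 9]
  After 'push 3': [8, 1, 9, 3]
  After 'lt': [8, 1, 0]
  After 'push -8': [8, 1, 0, -8]
Program B final stack: [8, 1, 0, -8]
Same: yes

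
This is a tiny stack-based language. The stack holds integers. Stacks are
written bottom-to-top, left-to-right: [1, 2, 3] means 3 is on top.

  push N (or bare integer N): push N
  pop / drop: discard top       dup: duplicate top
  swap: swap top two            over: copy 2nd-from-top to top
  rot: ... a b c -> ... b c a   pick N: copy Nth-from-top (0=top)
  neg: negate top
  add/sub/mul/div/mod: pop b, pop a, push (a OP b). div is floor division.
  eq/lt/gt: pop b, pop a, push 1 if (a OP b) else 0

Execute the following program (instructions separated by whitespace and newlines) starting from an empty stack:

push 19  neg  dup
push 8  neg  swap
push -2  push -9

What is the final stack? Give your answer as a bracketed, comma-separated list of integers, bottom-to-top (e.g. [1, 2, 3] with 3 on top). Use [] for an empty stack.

After 'push 19': [19]
After 'neg': [-19]
After 'dup': [-19, -19]
After 'push 8': [-19, -19, 8]
After 'neg': [-19, -19, -8]
After 'swap': [-19, -8, -19]
After 'push -2': [-19, -8, -19, -2]
After 'push -9': [-19, -8, -19, -2, -9]

Answer: [-19, -8, -19, -2, -9]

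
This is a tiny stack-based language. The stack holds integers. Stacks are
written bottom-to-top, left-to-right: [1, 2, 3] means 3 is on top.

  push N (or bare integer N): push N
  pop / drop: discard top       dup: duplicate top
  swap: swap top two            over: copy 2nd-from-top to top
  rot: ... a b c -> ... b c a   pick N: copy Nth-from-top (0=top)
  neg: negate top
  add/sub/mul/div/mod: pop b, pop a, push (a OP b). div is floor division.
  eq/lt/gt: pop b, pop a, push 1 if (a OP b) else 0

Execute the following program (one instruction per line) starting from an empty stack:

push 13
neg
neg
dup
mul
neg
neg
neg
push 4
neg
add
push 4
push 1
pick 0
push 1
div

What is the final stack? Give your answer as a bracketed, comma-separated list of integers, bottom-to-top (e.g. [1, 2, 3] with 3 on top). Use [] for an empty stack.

After 'push 13': [13]
After 'neg': [-13]
After 'neg': [13]
After 'dup': [13, 13]
After 'mul': [169]
After 'neg': [-169]
After 'neg': [169]
After 'neg': [-169]
After 'push 4': [-169, 4]
After 'neg': [-169, -4]
After 'add': [-173]
After 'push 4': [-173, 4]
After 'push 1': [-173, 4, 1]
After 'pick 0': [-173, 4, 1, 1]
After 'push 1': [-173, 4, 1, 1, 1]
After 'div': [-173, 4, 1, 1]

Answer: [-173, 4, 1, 1]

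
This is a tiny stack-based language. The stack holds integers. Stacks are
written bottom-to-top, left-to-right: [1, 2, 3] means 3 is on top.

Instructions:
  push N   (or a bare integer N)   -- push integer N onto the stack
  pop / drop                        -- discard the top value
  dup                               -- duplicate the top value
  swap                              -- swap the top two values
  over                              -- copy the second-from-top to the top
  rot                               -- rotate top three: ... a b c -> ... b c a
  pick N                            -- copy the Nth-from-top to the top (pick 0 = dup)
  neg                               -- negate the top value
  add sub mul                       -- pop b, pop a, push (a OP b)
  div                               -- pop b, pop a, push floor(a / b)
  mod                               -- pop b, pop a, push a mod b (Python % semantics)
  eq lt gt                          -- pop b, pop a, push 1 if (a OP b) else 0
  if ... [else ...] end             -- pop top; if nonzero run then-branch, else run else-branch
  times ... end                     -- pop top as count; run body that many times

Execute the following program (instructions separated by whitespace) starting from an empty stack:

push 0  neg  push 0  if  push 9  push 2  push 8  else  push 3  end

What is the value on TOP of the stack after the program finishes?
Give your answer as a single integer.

Answer: 3

Derivation:
After 'push 0': [0]
After 'neg': [0]
After 'push 0': [0, 0]
After 'if': [0]
After 'push 3': [0, 3]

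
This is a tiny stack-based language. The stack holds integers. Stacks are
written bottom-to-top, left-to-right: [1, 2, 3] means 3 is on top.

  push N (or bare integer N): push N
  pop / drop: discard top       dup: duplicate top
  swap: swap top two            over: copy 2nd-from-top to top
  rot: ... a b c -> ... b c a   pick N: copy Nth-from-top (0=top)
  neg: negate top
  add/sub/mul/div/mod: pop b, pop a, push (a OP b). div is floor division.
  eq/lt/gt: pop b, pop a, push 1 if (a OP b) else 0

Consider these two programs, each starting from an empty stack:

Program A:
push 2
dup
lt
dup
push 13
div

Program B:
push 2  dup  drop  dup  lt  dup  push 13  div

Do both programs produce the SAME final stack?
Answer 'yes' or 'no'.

Program A trace:
  After 'push 2': [2]
  After 'dup': [2, 2]
  After 'lt': [0]
  After 'dup': [0, 0]
  After 'push 13': [0, 0, 13]
  After 'div': [0, 0]
Program A final stack: [0, 0]

Program B trace:
  After 'push 2': [2]
  After 'dup': [2, 2]
  After 'drop': [2]
  After 'dup': [2, 2]
  After 'lt': [0]
  After 'dup': [0, 0]
  After 'push 13': [0, 0, 13]
  After 'div': [0, 0]
Program B final stack: [0, 0]
Same: yes

Answer: yes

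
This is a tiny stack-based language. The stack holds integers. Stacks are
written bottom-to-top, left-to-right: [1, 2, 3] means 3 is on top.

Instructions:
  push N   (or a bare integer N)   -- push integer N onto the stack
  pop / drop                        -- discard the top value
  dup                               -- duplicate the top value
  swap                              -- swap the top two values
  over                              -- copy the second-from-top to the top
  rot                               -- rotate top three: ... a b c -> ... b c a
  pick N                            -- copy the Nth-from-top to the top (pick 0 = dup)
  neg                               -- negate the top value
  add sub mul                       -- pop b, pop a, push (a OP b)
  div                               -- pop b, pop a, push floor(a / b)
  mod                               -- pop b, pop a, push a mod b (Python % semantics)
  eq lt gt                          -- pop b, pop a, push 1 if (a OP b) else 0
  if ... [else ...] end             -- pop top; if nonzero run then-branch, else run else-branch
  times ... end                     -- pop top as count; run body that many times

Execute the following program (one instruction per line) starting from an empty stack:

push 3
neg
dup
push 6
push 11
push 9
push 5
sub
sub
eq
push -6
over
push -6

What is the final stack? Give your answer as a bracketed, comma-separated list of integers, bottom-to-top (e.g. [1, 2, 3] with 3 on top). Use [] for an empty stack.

After 'push 3': [3]
After 'neg': [-3]
After 'dup': [-3, -3]
After 'push 6': [-3, -3, 6]
After 'push 11': [-3, -3, 6, 11]
After 'push 9': [-3, -3, 6, 11, 9]
After 'push 5': [-3, -3, 6, 11, 9, 5]
After 'sub': [-3, -3, 6, 11, 4]
After 'sub': [-3, -3, 6, 7]
After 'eq': [-3, -3, 0]
After 'push -6': [-3, -3, 0, -6]
After 'over': [-3, -3, 0, -6, 0]
After 'push -6': [-3, -3, 0, -6, 0, -6]

Answer: [-3, -3, 0, -6, 0, -6]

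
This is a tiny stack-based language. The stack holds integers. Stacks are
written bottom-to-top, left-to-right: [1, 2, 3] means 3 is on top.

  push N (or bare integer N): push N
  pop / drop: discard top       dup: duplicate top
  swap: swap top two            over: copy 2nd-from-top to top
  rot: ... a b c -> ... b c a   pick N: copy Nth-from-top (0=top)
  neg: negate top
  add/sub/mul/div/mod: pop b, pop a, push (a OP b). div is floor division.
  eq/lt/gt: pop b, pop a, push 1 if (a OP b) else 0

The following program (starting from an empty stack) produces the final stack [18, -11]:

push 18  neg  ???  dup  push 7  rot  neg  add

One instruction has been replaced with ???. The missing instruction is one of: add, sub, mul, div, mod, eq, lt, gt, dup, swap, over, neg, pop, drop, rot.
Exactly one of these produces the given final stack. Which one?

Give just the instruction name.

Answer: neg

Derivation:
Stack before ???: [-18]
Stack after ???:  [18]
The instruction that transforms [-18] -> [18] is: neg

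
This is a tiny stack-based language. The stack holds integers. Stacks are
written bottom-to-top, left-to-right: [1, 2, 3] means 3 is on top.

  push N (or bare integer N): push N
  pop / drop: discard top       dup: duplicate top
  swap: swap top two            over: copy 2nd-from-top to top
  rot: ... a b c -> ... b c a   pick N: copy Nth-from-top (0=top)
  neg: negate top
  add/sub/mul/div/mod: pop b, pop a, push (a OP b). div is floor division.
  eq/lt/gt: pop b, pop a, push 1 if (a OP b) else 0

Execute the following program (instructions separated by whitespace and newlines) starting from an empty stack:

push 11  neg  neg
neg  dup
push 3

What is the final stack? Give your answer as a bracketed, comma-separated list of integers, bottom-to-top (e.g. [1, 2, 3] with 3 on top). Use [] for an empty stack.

After 'push 11': [11]
After 'neg': [-11]
After 'neg': [11]
After 'neg': [-11]
After 'dup': [-11, -11]
After 'push 3': [-11, -11, 3]

Answer: [-11, -11, 3]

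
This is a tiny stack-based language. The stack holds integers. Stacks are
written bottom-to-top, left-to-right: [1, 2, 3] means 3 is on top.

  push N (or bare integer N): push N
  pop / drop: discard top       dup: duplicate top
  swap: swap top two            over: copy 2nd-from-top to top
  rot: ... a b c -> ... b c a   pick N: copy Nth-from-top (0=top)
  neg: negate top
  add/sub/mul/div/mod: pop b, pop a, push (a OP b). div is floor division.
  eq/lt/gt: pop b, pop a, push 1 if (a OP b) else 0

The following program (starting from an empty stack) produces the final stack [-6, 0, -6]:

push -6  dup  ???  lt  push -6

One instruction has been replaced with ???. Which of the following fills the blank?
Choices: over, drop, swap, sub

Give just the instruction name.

Answer: over

Derivation:
Stack before ???: [-6, -6]
Stack after ???:  [-6, -6, -6]
Checking each choice:
  over: MATCH
  drop: stack underflow (need 2, have 1)
  swap: produces [0, -6]
  sub: stack underflow (need 2, have 1)


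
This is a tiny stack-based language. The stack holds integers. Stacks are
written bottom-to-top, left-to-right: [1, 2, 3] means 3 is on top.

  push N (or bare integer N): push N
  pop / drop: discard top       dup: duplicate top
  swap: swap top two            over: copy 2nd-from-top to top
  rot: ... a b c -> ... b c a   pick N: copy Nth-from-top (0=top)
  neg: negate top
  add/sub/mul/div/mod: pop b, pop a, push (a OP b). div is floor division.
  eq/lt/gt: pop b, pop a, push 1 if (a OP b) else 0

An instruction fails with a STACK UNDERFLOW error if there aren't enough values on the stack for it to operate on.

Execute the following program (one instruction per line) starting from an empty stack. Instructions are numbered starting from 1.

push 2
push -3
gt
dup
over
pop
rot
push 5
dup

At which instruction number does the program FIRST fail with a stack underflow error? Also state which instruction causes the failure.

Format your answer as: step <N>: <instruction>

Step 1 ('push 2'): stack = [2], depth = 1
Step 2 ('push -3'): stack = [2, -3], depth = 2
Step 3 ('gt'): stack = [1], depth = 1
Step 4 ('dup'): stack = [1, 1], depth = 2
Step 5 ('over'): stack = [1, 1, 1], depth = 3
Step 6 ('pop'): stack = [1, 1], depth = 2
Step 7 ('rot'): needs 3 value(s) but depth is 2 — STACK UNDERFLOW

Answer: step 7: rot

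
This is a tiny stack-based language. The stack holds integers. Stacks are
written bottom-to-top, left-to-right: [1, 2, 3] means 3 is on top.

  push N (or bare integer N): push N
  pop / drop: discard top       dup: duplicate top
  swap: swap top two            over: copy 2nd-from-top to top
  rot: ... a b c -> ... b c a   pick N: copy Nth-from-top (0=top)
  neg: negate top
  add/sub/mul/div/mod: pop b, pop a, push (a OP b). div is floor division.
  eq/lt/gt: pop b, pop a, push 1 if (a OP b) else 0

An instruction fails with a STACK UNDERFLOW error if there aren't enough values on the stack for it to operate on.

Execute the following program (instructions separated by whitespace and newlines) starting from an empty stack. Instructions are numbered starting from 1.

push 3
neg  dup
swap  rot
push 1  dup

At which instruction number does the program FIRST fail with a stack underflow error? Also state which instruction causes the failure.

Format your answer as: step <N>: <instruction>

Step 1 ('push 3'): stack = [3], depth = 1
Step 2 ('neg'): stack = [-3], depth = 1
Step 3 ('dup'): stack = [-3, -3], depth = 2
Step 4 ('swap'): stack = [-3, -3], depth = 2
Step 5 ('rot'): needs 3 value(s) but depth is 2 — STACK UNDERFLOW

Answer: step 5: rot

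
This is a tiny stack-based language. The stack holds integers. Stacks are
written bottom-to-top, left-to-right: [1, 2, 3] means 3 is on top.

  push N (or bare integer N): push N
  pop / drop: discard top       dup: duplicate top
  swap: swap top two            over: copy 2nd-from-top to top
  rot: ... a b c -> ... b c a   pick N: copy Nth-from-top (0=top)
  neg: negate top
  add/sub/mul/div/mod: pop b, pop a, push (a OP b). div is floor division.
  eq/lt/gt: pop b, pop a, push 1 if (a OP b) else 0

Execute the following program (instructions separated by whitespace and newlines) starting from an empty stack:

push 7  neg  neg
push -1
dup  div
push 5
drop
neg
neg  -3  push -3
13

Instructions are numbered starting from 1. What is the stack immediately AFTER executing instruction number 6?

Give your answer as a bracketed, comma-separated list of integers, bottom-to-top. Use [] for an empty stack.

Answer: [7, 1]

Derivation:
Step 1 ('push 7'): [7]
Step 2 ('neg'): [-7]
Step 3 ('neg'): [7]
Step 4 ('push -1'): [7, -1]
Step 5 ('dup'): [7, -1, -1]
Step 6 ('div'): [7, 1]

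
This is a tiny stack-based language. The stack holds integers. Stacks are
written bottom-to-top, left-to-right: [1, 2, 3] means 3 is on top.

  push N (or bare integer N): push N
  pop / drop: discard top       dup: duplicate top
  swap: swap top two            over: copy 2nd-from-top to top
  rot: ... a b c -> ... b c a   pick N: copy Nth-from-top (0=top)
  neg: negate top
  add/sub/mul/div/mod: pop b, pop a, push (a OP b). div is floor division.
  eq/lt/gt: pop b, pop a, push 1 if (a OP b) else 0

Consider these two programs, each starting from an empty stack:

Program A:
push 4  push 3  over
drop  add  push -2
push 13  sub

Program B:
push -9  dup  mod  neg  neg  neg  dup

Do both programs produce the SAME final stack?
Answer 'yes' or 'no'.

Answer: no

Derivation:
Program A trace:
  After 'push 4': [4]
  After 'push 3': [4, 3]
  After 'over': [4, 3, 4]
  After 'drop': [4, 3]
  After 'add': [7]
  After 'push -2': [7, -2]
  After 'push 13': [7, -2, 13]
  After 'sub': [7, -15]
Program A final stack: [7, -15]

Program B trace:
  After 'push -9': [-9]
  After 'dup': [-9, -9]
  After 'mod': [0]
  After 'neg': [0]
  After 'neg': [0]
  After 'neg': [0]
  After 'dup': [0, 0]
Program B final stack: [0, 0]
Same: no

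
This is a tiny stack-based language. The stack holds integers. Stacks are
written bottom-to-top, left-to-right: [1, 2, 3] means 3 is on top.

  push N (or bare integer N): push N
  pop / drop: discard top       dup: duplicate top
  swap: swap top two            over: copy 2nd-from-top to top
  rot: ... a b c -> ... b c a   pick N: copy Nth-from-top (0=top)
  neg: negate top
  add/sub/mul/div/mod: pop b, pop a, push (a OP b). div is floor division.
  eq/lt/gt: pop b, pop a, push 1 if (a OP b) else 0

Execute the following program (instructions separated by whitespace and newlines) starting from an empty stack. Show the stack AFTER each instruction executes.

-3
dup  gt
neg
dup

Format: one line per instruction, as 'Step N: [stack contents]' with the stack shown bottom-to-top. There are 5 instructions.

Step 1: [-3]
Step 2: [-3, -3]
Step 3: [0]
Step 4: [0]
Step 5: [0, 0]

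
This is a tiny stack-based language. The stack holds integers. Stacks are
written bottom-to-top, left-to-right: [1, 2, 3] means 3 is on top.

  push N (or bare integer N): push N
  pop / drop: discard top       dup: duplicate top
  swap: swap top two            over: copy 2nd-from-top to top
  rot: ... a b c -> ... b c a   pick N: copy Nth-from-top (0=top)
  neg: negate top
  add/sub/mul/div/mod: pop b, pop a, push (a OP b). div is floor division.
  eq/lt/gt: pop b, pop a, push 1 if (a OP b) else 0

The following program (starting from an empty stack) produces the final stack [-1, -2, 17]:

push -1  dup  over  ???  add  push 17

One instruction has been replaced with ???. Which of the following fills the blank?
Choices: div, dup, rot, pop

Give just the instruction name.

Answer: rot

Derivation:
Stack before ???: [-1, -1, -1]
Stack after ???:  [-1, -1, -1]
Checking each choice:
  div: produces [0, 17]
  dup: produces [-1, -1, -2, 17]
  rot: MATCH
  pop: produces [-2, 17]


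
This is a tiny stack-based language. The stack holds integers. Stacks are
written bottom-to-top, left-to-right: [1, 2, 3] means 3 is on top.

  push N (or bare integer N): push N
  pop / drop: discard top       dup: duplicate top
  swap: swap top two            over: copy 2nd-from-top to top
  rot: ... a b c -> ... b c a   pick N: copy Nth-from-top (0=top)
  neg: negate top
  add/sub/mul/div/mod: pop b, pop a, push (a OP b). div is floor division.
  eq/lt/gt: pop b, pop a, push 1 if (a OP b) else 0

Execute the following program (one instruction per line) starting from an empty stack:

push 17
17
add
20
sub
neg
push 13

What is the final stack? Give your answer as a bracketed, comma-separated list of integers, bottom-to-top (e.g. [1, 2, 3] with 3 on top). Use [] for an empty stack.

After 'push 17': [17]
After 'push 17': [17, 17]
After 'add': [34]
After 'push 20': [34, 20]
After 'sub': [14]
After 'neg': [-14]
After 'push 13': [-14, 13]

Answer: [-14, 13]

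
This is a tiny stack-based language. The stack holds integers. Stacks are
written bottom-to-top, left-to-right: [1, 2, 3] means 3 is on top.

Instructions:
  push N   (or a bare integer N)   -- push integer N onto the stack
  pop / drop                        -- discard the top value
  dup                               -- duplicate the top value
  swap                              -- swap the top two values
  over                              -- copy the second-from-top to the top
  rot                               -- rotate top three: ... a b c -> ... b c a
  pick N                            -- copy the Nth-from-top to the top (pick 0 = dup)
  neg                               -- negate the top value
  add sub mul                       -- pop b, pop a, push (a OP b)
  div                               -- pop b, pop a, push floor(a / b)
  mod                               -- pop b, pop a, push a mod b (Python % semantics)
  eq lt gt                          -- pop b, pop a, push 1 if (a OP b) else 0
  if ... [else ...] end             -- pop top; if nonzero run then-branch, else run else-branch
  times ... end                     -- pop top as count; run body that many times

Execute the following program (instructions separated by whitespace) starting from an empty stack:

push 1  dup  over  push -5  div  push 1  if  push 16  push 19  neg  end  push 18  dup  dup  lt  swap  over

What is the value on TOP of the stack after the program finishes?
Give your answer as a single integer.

After 'push 1': [1]
After 'dup': [1, 1]
After 'over': [1, 1, 1]
After 'push -5': [1, 1, 1, -5]
After 'div': [1, 1, -1]
After 'push 1': [1, 1, -1, 1]
After 'if': [1, 1, -1]
After 'push 16': [1, 1, -1, 16]
After 'push 19': [1, 1, -1, 16, 19]
After 'neg': [1, 1, -1, 16, -19]
After 'push 18': [1, 1, -1, 16, -19, 18]
After 'dup': [1, 1, -1, 16, -19, 18, 18]
After 'dup': [1, 1, -1, 16, -19, 18, 18, 18]
After 'lt': [1, 1, -1, 16, -19, 18, 0]
After 'swap': [1, 1, -1, 16, -19, 0, 18]
After 'over': [1, 1, -1, 16, -19, 0, 18, 0]

Answer: 0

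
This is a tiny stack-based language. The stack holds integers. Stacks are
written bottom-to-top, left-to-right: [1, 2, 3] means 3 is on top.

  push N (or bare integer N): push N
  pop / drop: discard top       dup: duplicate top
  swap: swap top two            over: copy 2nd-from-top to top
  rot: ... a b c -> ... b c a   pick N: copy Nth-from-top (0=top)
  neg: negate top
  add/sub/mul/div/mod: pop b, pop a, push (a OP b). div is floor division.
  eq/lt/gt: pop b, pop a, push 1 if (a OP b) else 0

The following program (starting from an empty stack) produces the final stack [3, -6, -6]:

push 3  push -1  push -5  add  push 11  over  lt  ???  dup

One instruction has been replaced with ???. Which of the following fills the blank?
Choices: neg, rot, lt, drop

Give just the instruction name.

Answer: drop

Derivation:
Stack before ???: [3, -6, 0]
Stack after ???:  [3, -6]
Checking each choice:
  neg: produces [3, -6, 0, 0]
  rot: produces [-6, 0, 3, 3]
  lt: produces [3, 1, 1]
  drop: MATCH


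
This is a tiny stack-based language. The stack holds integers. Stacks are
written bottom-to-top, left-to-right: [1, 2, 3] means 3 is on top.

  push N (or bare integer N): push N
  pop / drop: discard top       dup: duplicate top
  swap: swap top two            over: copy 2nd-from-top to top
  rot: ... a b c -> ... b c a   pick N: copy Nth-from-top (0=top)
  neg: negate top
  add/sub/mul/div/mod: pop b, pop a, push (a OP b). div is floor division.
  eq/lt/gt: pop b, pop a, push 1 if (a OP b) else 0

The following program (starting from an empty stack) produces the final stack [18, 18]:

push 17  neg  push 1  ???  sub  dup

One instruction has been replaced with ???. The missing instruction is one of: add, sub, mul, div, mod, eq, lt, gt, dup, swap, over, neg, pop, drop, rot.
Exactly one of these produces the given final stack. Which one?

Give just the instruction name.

Stack before ???: [-17, 1]
Stack after ???:  [1, -17]
The instruction that transforms [-17, 1] -> [1, -17] is: swap

Answer: swap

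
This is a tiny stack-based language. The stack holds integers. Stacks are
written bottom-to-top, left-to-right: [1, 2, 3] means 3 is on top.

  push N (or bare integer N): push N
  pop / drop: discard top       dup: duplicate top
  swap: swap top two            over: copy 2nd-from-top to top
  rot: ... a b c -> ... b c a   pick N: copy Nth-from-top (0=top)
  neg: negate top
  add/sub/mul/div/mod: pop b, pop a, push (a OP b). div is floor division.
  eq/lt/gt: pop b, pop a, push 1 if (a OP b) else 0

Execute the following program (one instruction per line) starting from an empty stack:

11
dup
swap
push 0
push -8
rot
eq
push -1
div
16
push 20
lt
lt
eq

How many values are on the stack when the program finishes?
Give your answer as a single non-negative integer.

After 'push 11': stack = [11] (depth 1)
After 'dup': stack = [11, 11] (depth 2)
After 'swap': stack = [11, 11] (depth 2)
After 'push 0': stack = [11, 11, 0] (depth 3)
After 'push -8': stack = [11, 11, 0, -8] (depth 4)
After 'rot': stack = [11, 0, -8, 11] (depth 4)
After 'eq': stack = [11, 0, 0] (depth 3)
After 'push -1': stack = [11, 0, 0, -1] (depth 4)
After 'div': stack = [11, 0, 0] (depth 3)
After 'push 16': stack = [11, 0, 0, 16] (depth 4)
After 'push 20': stack = [11, 0, 0, 16, 20] (depth 5)
After 'lt': stack = [11, 0, 0, 1] (depth 4)
After 'lt': stack = [11, 0, 1] (depth 3)
After 'eq': stack = [11, 0] (depth 2)

Answer: 2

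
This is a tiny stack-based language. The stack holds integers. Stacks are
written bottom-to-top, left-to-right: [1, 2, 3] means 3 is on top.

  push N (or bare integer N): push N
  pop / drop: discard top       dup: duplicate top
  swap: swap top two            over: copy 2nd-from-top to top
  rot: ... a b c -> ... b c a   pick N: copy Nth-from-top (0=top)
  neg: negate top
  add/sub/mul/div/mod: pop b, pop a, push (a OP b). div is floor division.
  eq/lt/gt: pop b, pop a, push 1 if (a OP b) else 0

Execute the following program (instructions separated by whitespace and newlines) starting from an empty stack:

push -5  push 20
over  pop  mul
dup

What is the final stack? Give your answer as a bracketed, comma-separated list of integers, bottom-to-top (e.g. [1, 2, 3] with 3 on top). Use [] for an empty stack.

After 'push -5': [-5]
After 'push 20': [-5, 20]
After 'over': [-5, 20, -5]
After 'pop': [-5, 20]
After 'mul': [-100]
After 'dup': [-100, -100]

Answer: [-100, -100]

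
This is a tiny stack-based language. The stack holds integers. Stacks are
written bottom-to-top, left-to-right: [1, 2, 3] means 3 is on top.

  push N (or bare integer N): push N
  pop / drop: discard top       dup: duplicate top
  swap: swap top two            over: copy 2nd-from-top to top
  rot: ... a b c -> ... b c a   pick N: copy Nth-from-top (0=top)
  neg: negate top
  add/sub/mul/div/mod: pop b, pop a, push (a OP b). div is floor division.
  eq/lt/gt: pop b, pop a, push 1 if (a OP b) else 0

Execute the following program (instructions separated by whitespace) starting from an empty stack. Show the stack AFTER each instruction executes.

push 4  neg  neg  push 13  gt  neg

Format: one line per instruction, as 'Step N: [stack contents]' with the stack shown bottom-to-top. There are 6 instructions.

Step 1: [4]
Step 2: [-4]
Step 3: [4]
Step 4: [4, 13]
Step 5: [0]
Step 6: [0]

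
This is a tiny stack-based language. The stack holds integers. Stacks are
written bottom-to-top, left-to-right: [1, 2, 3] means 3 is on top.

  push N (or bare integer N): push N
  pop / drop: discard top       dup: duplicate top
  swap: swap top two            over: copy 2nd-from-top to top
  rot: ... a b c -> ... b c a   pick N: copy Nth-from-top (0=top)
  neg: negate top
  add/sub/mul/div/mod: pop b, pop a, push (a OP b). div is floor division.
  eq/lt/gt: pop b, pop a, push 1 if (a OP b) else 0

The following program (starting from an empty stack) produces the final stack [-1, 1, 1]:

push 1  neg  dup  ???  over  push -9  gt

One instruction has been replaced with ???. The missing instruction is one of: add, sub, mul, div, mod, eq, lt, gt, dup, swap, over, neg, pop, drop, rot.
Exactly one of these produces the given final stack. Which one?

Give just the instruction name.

Answer: neg

Derivation:
Stack before ???: [-1, -1]
Stack after ???:  [-1, 1]
The instruction that transforms [-1, -1] -> [-1, 1] is: neg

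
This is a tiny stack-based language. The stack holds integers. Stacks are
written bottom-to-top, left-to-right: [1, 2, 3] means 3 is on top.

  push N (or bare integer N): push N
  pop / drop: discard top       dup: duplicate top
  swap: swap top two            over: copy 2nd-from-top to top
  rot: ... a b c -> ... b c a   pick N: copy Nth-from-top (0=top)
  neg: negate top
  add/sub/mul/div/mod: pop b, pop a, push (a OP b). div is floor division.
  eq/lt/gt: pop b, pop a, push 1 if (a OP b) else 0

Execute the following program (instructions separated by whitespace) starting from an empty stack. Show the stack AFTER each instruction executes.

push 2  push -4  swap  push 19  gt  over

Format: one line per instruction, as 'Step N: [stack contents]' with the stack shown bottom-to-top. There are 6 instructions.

Step 1: [2]
Step 2: [2, -4]
Step 3: [-4, 2]
Step 4: [-4, 2, 19]
Step 5: [-4, 0]
Step 6: [-4, 0, -4]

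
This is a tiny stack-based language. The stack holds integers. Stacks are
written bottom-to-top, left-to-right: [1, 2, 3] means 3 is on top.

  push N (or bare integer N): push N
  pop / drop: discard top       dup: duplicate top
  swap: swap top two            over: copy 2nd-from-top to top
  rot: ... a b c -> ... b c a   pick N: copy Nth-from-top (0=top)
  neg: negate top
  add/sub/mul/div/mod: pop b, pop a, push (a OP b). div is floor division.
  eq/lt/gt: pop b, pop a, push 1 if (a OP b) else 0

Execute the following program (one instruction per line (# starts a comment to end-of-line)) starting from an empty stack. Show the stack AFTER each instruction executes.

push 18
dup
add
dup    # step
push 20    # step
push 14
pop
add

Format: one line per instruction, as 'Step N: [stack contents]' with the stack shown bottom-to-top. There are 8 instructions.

Step 1: [18]
Step 2: [18, 18]
Step 3: [36]
Step 4: [36, 36]
Step 5: [36, 36, 20]
Step 6: [36, 36, 20, 14]
Step 7: [36, 36, 20]
Step 8: [36, 56]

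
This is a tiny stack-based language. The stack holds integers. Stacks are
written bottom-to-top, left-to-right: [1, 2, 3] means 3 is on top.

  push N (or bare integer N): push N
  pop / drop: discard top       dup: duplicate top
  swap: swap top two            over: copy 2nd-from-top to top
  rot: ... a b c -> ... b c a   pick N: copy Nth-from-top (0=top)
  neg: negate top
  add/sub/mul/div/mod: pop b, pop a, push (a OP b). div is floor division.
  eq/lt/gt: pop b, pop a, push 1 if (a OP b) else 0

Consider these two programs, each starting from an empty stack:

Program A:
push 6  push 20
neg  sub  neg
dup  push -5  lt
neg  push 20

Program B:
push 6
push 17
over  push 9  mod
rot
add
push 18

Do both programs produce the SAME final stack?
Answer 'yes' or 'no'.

Answer: no

Derivation:
Program A trace:
  After 'push 6': [6]
  After 'push 20': [6, 20]
  After 'neg': [6, -20]
  After 'sub': [26]
  After 'neg': [-26]
  After 'dup': [-26, -26]
  After 'push -5': [-26, -26, -5]
  After 'lt': [-26, 1]
  After 'neg': [-26, -1]
  After 'push 20': [-26, -1, 20]
Program A final stack: [-26, -1, 20]

Program B trace:
  After 'push 6': [6]
  After 'push 17': [6, 17]
  After 'over': [6, 17, 6]
  After 'push 9': [6, 17, 6, 9]
  After 'mod': [6, 17, 6]
  After 'rot': [17, 6, 6]
  After 'add': [17, 12]
  After 'push 18': [17, 12, 18]
Program B final stack: [17, 12, 18]
Same: no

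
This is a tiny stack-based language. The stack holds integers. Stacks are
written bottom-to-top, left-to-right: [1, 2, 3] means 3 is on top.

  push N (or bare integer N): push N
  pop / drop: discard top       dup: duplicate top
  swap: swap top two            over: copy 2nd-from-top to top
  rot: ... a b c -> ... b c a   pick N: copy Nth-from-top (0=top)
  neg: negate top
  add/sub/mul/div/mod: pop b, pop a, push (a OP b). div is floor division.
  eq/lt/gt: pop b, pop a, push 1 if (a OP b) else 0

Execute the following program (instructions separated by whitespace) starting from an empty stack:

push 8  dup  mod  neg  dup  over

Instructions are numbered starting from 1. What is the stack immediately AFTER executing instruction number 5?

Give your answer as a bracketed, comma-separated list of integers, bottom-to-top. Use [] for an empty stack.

Answer: [0, 0]

Derivation:
Step 1 ('push 8'): [8]
Step 2 ('dup'): [8, 8]
Step 3 ('mod'): [0]
Step 4 ('neg'): [0]
Step 5 ('dup'): [0, 0]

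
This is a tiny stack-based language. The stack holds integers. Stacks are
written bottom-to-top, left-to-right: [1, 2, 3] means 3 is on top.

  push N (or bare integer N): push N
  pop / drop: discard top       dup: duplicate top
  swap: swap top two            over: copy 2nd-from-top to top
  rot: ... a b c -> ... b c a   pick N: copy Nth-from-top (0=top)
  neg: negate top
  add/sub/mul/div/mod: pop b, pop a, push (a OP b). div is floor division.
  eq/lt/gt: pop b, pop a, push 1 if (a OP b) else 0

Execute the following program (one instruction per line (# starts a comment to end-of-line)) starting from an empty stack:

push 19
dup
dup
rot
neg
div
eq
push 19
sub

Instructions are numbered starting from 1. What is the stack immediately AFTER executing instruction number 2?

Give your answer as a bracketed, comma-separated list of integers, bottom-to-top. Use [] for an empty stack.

Answer: [19, 19]

Derivation:
Step 1 ('push 19'): [19]
Step 2 ('dup'): [19, 19]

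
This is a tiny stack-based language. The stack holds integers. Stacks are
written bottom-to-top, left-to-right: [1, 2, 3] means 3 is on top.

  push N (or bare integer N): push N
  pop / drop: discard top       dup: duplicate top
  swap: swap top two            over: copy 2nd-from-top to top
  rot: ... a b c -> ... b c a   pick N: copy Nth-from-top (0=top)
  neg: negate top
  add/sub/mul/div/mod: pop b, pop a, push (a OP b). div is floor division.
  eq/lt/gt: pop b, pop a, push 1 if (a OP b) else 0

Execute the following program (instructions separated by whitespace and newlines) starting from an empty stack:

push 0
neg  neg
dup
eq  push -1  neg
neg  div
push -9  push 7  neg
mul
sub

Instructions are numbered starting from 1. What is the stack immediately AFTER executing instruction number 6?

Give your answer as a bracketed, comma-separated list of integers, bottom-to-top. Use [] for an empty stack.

Step 1 ('push 0'): [0]
Step 2 ('neg'): [0]
Step 3 ('neg'): [0]
Step 4 ('dup'): [0, 0]
Step 5 ('eq'): [1]
Step 6 ('push -1'): [1, -1]

Answer: [1, -1]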